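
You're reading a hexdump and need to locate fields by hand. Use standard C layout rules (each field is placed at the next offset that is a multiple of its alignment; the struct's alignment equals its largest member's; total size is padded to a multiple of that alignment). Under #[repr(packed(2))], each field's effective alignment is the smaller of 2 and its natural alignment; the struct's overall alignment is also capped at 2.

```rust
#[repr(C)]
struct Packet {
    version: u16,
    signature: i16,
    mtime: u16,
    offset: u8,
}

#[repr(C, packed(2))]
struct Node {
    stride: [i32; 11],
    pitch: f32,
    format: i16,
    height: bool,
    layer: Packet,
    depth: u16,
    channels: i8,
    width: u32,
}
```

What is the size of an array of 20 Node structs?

1360

Packet: 0..2  version  (2B, 2-aligned); 2..4  signature  (2B, 2-aligned); 4..6  mtime  (2B, 2-aligned); 6..7  offset  (1B, 1-aligned); 7..8  -- tail padding (1B); sizeof = 8, alignof = 2
0..44  stride  (44B, 2-aligned)
44..48  pitch  (4B, 2-aligned)
48..50  format  (2B, 2-aligned)
50..51  height  (1B, 1-aligned)
51..52  -- padding (1B)
52..60  layer  (8B, 2-aligned)
60..62  depth  (2B, 2-aligned)
62..63  channels  (1B, 1-aligned)
63..64  -- padding (1B)
64..68  width  (4B, 2-aligned)
sizeof = 68, alignof = 2
array of 20: 20 × 68 = 1360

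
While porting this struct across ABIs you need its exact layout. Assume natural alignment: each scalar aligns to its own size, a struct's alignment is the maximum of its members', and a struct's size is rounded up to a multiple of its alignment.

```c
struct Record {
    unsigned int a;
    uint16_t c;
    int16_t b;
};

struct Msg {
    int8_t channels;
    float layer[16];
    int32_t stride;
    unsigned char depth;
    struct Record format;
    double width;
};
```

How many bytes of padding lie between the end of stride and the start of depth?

Record: a at 0 (size 4, align 4) → ends 4; c at 4 (size 2, align 2) → ends 6; b at 6 (size 2, align 2) → ends 8; total 8 bytes, alignment 4
channels at 0 (size 1, align 1) → ends 1
pad 3 to align 4 for layer
layer at 4 (size 64, align 4) → ends 68
stride at 68 (size 4, align 4) → ends 72
depth at 72 (size 1, align 1) → ends 73

0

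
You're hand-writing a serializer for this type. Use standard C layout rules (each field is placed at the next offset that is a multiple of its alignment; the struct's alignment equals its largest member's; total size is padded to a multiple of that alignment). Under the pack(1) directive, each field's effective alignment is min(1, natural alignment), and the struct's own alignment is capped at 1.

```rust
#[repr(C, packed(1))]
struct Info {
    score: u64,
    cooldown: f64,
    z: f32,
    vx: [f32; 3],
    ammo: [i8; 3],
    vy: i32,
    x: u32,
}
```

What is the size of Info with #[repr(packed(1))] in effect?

43

score at 0 (size 8, align 1) → ends 8
cooldown at 8 (size 8, align 1) → ends 16
z at 16 (size 4, align 1) → ends 20
vx at 20 (size 12, align 1) → ends 32
ammo at 32 (size 3, align 1) → ends 35
vy at 35 (size 4, align 1) → ends 39
x at 39 (size 4, align 1) → ends 43
total 43 bytes, alignment 1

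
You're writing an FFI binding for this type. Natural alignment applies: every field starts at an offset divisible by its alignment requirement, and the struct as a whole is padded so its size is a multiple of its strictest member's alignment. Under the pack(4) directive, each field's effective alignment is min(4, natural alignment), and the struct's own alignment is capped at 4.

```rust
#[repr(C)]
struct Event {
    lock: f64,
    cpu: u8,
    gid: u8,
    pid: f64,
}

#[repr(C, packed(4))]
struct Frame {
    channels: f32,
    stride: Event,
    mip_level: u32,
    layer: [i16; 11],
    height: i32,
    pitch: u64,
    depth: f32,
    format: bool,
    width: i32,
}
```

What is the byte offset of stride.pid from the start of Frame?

20

Event: 0..8  lock  (8B, 8-aligned); 8..9  cpu  (1B, 1-aligned); 9..10  gid  (1B, 1-aligned); 10..16  -- padding (6B); 16..24  pid  (8B, 8-aligned); sizeof = 24, alignof = 8
0..4  channels  (4B, 4-aligned)
4..28  stride  (24B, 4-aligned)
within Event: pid at 16
4 + 16 = 20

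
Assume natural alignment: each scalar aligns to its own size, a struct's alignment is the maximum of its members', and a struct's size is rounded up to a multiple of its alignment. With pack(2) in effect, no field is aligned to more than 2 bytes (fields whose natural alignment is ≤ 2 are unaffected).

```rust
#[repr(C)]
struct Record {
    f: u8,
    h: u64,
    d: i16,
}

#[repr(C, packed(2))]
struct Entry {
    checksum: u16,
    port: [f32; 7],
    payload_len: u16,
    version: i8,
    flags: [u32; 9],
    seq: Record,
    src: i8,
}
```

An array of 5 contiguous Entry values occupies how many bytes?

Record: f at 0 (size 1, align 1) → ends 1; pad 7 to align 8 for h; h at 8 (size 8, align 8) → ends 16; d at 16 (size 2, align 2) → ends 18; tail pad 6 to reach multiple of 8; total 24 bytes, alignment 8
checksum at 0 (size 2, align 2) → ends 2
port at 2 (size 28, align 2) → ends 30
payload_len at 30 (size 2, align 2) → ends 32
version at 32 (size 1, align 1) → ends 33
pad 1 to align 2 for flags
flags at 34 (size 36, align 2) → ends 70
seq at 70 (size 24, align 2) → ends 94
src at 94 (size 1, align 1) → ends 95
tail pad 1 to reach multiple of 2
total 96 bytes, alignment 2
array of 5: 5 × 96 = 480

480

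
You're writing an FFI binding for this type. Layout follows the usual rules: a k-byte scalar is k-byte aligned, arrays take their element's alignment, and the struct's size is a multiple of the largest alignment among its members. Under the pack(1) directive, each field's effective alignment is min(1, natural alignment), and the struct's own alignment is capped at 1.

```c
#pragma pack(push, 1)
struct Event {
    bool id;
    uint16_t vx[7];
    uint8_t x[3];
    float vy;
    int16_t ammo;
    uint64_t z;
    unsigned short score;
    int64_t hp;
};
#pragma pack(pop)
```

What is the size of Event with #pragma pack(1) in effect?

@0: id [1B, align 1] → 1
@1: vx [14B, align 1] → 15
@15: x [3B, align 1] → 18
@18: vy [4B, align 1] → 22
@22: ammo [2B, align 1] → 24
@24: z [8B, align 1] → 32
@32: score [2B, align 1] → 34
@34: hp [8B, align 1] → 42
size 42, align 1

42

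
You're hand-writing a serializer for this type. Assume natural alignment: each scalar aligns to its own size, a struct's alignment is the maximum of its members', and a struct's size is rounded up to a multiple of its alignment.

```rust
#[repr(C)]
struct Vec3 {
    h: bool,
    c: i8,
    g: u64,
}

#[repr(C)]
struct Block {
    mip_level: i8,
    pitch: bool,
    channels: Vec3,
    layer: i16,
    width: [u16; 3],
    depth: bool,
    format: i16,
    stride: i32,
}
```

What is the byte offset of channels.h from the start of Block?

8

Vec3: 0..1  h  (1B, 1-aligned); 1..2  c  (1B, 1-aligned); 2..8  -- padding (6B); 8..16  g  (8B, 8-aligned); sizeof = 16, alignof = 8
0..1  mip_level  (1B, 1-aligned)
1..2  pitch  (1B, 1-aligned)
2..8  -- padding (6B)
8..24  channels  (16B, 8-aligned)
within Vec3: h at 0
8 + 0 = 8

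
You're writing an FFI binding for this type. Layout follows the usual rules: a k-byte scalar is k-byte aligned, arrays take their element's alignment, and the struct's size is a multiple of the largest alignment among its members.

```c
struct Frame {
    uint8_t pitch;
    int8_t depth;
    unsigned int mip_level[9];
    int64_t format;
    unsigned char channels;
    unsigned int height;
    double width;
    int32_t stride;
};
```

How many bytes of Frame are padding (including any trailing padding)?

9

pitch at 0 (size 1, align 1) → ends 1
depth at 1 (size 1, align 1) → ends 2
pad 2 to align 4 for mip_level
mip_level at 4 (size 36, align 4) → ends 40
format at 40 (size 8, align 8) → ends 48
channels at 48 (size 1, align 1) → ends 49
pad 3 to align 4 for height
height at 52 (size 4, align 4) → ends 56
width at 56 (size 8, align 8) → ends 64
stride at 64 (size 4, align 4) → ends 68
tail pad 4 to reach multiple of 8
total 72 bytes, alignment 8
data bytes 63, size 72 → padding 9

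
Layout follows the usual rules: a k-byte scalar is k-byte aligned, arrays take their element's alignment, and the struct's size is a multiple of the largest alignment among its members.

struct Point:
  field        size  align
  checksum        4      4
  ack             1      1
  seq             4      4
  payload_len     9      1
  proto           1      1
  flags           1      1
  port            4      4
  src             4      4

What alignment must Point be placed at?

member alignments: checksum=4, ack=1, seq=4, payload_len=1, proto=1, flags=1, port=4, src=4
max = 4

4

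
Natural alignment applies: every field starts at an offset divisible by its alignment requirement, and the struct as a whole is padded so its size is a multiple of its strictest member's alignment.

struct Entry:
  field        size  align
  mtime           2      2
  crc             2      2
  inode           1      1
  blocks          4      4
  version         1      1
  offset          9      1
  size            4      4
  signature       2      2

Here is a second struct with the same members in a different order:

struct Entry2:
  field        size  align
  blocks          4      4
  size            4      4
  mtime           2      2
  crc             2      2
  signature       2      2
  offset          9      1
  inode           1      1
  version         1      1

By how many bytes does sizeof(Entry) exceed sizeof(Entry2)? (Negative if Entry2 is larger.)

mtime at 0 (size 2, align 2) → ends 2
crc at 2 (size 2, align 2) → ends 4
inode at 4 (size 1, align 1) → ends 5
pad 3 to align 4 for blocks
blocks at 8 (size 4, align 4) → ends 12
version at 12 (size 1, align 1) → ends 13
offset at 13 (size 9, align 1) → ends 22
pad 2 to align 4 for size
size at 24 (size 4, align 4) → ends 28
signature at 28 (size 2, align 2) → ends 30
tail pad 2 to reach multiple of 4
total 32 bytes, alignment 4
— Entry2 —
blocks at 0 (size 4, align 4) → ends 4
size at 4 (size 4, align 4) → ends 8
mtime at 8 (size 2, align 2) → ends 10
crc at 10 (size 2, align 2) → ends 12
signature at 12 (size 2, align 2) → ends 14
offset at 14 (size 9, align 1) → ends 23
inode at 23 (size 1, align 1) → ends 24
version at 24 (size 1, align 1) → ends 25
tail pad 3 to reach multiple of 4
total 28 bytes, alignment 4
32 − 28 = 4

4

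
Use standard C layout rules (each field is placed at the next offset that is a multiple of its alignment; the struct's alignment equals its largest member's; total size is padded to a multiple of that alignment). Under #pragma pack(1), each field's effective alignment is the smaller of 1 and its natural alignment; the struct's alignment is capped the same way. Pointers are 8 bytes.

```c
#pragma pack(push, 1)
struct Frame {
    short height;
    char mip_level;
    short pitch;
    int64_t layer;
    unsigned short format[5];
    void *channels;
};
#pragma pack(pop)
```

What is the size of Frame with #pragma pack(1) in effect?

31

0..2  height  (2B, 1-aligned)
2..3  mip_level  (1B, 1-aligned)
3..5  pitch  (2B, 1-aligned)
5..13  layer  (8B, 1-aligned)
13..23  format  (10B, 1-aligned)
23..31  channels  (8B, 1-aligned)
sizeof = 31, alignof = 1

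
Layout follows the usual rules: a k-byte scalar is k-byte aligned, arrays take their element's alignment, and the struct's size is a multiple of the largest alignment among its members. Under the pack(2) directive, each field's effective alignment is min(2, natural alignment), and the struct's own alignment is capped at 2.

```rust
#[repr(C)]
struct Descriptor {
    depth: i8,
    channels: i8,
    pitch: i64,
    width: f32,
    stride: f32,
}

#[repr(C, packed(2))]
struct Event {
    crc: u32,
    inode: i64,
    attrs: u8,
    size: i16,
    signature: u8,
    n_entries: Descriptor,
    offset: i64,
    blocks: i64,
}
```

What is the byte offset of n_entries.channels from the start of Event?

Descriptor: 0..1  depth  (1B, 1-aligned); 1..2  channels  (1B, 1-aligned); 2..8  -- padding (6B); 8..16  pitch  (8B, 8-aligned); 16..20  width  (4B, 4-aligned); 20..24  stride  (4B, 4-aligned); sizeof = 24, alignof = 8
0..4  crc  (4B, 2-aligned)
4..12  inode  (8B, 2-aligned)
12..13  attrs  (1B, 1-aligned)
13..14  -- padding (1B)
14..16  size  (2B, 2-aligned)
16..17  signature  (1B, 1-aligned)
17..18  -- padding (1B)
18..42  n_entries  (24B, 2-aligned)
within Descriptor: channels at 1
18 + 1 = 19

19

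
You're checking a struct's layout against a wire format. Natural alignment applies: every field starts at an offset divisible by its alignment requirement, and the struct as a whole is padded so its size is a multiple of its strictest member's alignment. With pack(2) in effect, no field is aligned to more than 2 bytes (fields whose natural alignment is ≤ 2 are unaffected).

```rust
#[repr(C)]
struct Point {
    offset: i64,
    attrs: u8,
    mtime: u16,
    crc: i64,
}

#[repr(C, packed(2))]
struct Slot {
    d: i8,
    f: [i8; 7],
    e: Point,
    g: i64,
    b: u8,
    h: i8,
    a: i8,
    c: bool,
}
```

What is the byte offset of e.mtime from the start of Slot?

Point: offset at 0 (size 8, align 8) → ends 8; attrs at 8 (size 1, align 1) → ends 9; pad 1 to align 2 for mtime; mtime at 10 (size 2, align 2) → ends 12; pad 4 to align 8 for crc; crc at 16 (size 8, align 8) → ends 24; total 24 bytes, alignment 8
d at 0 (size 1, align 1) → ends 1
f at 1 (size 7, align 1) → ends 8
e at 8 (size 24, align 2) → ends 32
within Point: mtime at 10
8 + 10 = 18

18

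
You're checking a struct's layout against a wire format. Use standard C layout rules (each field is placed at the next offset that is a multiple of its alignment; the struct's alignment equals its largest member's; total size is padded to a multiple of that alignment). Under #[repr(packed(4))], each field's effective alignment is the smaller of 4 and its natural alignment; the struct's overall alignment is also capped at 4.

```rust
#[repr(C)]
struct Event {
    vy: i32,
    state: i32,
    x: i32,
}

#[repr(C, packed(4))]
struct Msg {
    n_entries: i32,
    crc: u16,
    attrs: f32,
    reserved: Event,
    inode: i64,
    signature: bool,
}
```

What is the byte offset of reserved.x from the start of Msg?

Event: @0: vy [4B, align 4] → 4; @4: state [4B, align 4] → 8; @8: x [4B, align 4] → 12; size 12, align 4
@0: n_entries [4B, align 4] → 4
@4: crc [2B, align 2] → 6
+2 pad (align 4)
@8: attrs [4B, align 4] → 12
@12: reserved [12B, align 4] → 24
within Event: x at 8
12 + 8 = 20

20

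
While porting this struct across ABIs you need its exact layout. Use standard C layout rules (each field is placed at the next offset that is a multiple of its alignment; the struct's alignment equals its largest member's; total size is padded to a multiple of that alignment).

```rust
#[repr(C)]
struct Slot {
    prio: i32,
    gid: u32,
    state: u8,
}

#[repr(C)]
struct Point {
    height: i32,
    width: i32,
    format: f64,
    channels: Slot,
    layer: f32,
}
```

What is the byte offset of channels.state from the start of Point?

Slot: @0: prio [4B, align 4] → 4; @4: gid [4B, align 4] → 8; @8: state [1B, align 1] → 9; +3 tail pad (align 4); size 12, align 4
@0: height [4B, align 4] → 4
@4: width [4B, align 4] → 8
@8: format [8B, align 8] → 16
@16: channels [12B, align 4] → 28
within Slot: state at 8
16 + 8 = 24

24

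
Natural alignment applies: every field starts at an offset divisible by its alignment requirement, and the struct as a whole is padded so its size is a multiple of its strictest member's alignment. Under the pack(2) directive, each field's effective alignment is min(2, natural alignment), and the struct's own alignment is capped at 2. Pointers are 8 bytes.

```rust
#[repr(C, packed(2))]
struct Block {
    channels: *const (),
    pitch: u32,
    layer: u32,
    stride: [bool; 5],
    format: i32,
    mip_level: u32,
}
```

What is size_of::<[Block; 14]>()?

420

@0: channels [8B, align 2] → 8
@8: pitch [4B, align 2] → 12
@12: layer [4B, align 2] → 16
@16: stride [5B, align 1] → 21
+1 pad (align 2)
@22: format [4B, align 2] → 26
@26: mip_level [4B, align 2] → 30
size 30, align 2
array of 14: 14 × 30 = 420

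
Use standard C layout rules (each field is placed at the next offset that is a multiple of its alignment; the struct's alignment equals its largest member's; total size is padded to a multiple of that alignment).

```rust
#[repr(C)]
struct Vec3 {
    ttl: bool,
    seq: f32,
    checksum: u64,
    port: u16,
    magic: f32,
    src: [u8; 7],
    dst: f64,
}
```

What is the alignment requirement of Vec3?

8

member alignments: ttl=1, seq=4, checksum=8, port=2, magic=4, src=1, dst=8
max = 8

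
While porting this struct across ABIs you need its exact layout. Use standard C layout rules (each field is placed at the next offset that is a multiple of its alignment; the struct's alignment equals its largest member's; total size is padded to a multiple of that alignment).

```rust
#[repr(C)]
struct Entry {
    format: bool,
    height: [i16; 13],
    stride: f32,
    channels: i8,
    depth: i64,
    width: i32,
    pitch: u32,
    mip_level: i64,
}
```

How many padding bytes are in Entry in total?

8

format at 0 (size 1, align 1) → ends 1
pad 1 to align 2 for height
height at 2 (size 26, align 2) → ends 28
stride at 28 (size 4, align 4) → ends 32
channels at 32 (size 1, align 1) → ends 33
pad 7 to align 8 for depth
depth at 40 (size 8, align 8) → ends 48
width at 48 (size 4, align 4) → ends 52
pitch at 52 (size 4, align 4) → ends 56
mip_level at 56 (size 8, align 8) → ends 64
total 64 bytes, alignment 8
data bytes 56, size 64 → padding 8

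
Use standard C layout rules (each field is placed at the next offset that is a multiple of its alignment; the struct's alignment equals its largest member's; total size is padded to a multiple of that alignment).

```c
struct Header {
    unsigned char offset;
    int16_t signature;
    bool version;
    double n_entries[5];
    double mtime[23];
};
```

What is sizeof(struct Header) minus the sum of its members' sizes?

4

@0: offset [1B, align 1] → 1
+1 pad (align 2)
@2: signature [2B, align 2] → 4
@4: version [1B, align 1] → 5
+3 pad (align 8)
@8: n_entries [40B, align 8] → 48
@48: mtime [184B, align 8] → 232
size 232, align 8
data bytes 228, size 232 → padding 4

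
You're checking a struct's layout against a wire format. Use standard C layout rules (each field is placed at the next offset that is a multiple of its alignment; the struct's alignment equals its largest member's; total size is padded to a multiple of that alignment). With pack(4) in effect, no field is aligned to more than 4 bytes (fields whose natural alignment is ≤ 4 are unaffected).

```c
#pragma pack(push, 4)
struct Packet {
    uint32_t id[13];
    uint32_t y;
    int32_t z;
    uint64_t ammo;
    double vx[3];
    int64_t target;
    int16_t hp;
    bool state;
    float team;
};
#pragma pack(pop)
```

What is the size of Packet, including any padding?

108 bytes

@0: id [52B, align 4] → 52
@52: y [4B, align 4] → 56
@56: z [4B, align 4] → 60
@60: ammo [8B, align 4] → 68
@68: vx [24B, align 4] → 92
@92: target [8B, align 4] → 100
@100: hp [2B, align 2] → 102
@102: state [1B, align 1] → 103
+1 pad (align 4)
@104: team [4B, align 4] → 108
size 108, align 4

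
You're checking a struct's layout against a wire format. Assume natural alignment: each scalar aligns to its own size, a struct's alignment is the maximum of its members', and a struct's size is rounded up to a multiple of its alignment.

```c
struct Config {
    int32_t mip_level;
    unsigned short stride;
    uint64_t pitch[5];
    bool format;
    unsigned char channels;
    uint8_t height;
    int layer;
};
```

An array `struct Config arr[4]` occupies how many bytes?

224

@0: mip_level [4B, align 4] → 4
@4: stride [2B, align 2] → 6
+2 pad (align 8)
@8: pitch [40B, align 8] → 48
@48: format [1B, align 1] → 49
@49: channels [1B, align 1] → 50
@50: height [1B, align 1] → 51
+1 pad (align 4)
@52: layer [4B, align 4] → 56
size 56, align 8
array of 4: 4 × 56 = 224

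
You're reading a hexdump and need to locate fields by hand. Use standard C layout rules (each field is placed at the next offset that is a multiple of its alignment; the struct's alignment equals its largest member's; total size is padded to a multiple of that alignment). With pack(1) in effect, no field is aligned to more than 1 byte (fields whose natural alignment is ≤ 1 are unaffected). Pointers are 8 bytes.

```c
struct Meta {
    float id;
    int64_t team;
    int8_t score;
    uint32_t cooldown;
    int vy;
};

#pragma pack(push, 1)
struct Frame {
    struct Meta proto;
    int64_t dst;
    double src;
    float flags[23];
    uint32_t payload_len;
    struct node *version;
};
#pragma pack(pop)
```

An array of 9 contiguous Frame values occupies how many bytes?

1368

Meta: id at 0 (size 4, align 4) → ends 4; pad 4 to align 8 for team; team at 8 (size 8, align 8) → ends 16; score at 16 (size 1, align 1) → ends 17; pad 3 to align 4 for cooldown; cooldown at 20 (size 4, align 4) → ends 24; vy at 24 (size 4, align 4) → ends 28; tail pad 4 to reach multiple of 8; total 32 bytes, alignment 8
proto at 0 (size 32, align 1) → ends 32
dst at 32 (size 8, align 1) → ends 40
src at 40 (size 8, align 1) → ends 48
flags at 48 (size 92, align 1) → ends 140
payload_len at 140 (size 4, align 1) → ends 144
version at 144 (size 8, align 1) → ends 152
total 152 bytes, alignment 1
array of 9: 9 × 152 = 1368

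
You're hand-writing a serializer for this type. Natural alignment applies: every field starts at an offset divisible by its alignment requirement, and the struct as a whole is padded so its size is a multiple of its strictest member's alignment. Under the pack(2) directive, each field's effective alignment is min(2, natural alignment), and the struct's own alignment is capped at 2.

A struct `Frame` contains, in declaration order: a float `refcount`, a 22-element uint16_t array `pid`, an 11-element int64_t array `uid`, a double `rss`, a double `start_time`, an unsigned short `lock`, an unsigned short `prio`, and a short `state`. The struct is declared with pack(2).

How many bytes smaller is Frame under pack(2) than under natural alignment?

natural layout:
  0..4  refcount  (4B, 4-aligned)
  4..48  pid  (44B, 2-aligned)
  48..136  uid  (88B, 8-aligned)
  136..144  rss  (8B, 8-aligned)
  144..152  start_time  (8B, 8-aligned)
  152..154  lock  (2B, 2-aligned)
  154..156  prio  (2B, 2-aligned)
  156..158  state  (2B, 2-aligned)
  158..160  -- tail padding (2B)
  sizeof = 160, alignof = 8
packed(2) layout:
  0..4  refcount  (4B, 2-aligned)
  4..48  pid  (44B, 2-aligned)
  48..136  uid  (88B, 2-aligned)
  136..144  rss  (8B, 2-aligned)
  144..152  start_time  (8B, 2-aligned)
  152..154  lock  (2B, 2-aligned)
  154..156  prio  (2B, 2-aligned)
  156..158  state  (2B, 2-aligned)
  sizeof = 158, alignof = 2
160 − 158 = 2

2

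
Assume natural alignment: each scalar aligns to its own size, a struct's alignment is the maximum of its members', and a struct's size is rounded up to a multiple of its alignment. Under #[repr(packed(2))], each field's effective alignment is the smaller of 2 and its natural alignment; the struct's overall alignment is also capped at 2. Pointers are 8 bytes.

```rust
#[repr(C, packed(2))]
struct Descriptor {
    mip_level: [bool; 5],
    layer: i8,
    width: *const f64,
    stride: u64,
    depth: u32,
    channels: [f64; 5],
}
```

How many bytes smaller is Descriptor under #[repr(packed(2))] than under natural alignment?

6

natural layout:
  mip_level at 0 (size 5, align 1) → ends 5
  layer at 5 (size 1, align 1) → ends 6
  pad 2 to align 8 for width
  width at 8 (size 8, align 8) → ends 16
  stride at 16 (size 8, align 8) → ends 24
  depth at 24 (size 4, align 4) → ends 28
  pad 4 to align 8 for channels
  channels at 32 (size 40, align 8) → ends 72
  total 72 bytes, alignment 8
packed(2) layout:
  mip_level at 0 (size 5, align 1) → ends 5
  layer at 5 (size 1, align 1) → ends 6
  width at 6 (size 8, align 2) → ends 14
  stride at 14 (size 8, align 2) → ends 22
  depth at 22 (size 4, align 2) → ends 26
  channels at 26 (size 40, align 2) → ends 66
  total 66 bytes, alignment 2
72 − 66 = 6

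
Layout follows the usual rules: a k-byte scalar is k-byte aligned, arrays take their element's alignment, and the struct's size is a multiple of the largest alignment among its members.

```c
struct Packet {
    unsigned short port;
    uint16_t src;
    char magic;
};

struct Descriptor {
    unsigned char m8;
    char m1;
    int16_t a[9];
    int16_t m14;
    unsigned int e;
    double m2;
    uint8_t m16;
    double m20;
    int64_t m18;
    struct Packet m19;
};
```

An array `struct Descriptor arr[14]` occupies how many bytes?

Packet: port at 0 (size 2, align 2) → ends 2; src at 2 (size 2, align 2) → ends 4; magic at 4 (size 1, align 1) → ends 5; tail pad 1 to reach multiple of 2; total 6 bytes, alignment 2
m8 at 0 (size 1, align 1) → ends 1
m1 at 1 (size 1, align 1) → ends 2
a at 2 (size 18, align 2) → ends 20
m14 at 20 (size 2, align 2) → ends 22
pad 2 to align 4 for e
e at 24 (size 4, align 4) → ends 28
pad 4 to align 8 for m2
m2 at 32 (size 8, align 8) → ends 40
m16 at 40 (size 1, align 1) → ends 41
pad 7 to align 8 for m20
m20 at 48 (size 8, align 8) → ends 56
m18 at 56 (size 8, align 8) → ends 64
m19 at 64 (size 6, align 2) → ends 70
tail pad 2 to reach multiple of 8
total 72 bytes, alignment 8
array of 14: 14 × 72 = 1008

1008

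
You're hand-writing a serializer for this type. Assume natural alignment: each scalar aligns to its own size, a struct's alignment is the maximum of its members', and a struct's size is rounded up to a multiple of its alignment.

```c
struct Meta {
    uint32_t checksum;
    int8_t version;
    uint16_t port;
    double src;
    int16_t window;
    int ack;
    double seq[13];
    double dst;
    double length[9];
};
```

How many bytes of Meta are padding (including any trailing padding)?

checksum at 0 (size 4, align 4) → ends 4
version at 4 (size 1, align 1) → ends 5
pad 1 to align 2 for port
port at 6 (size 2, align 2) → ends 8
src at 8 (size 8, align 8) → ends 16
window at 16 (size 2, align 2) → ends 18
pad 2 to align 4 for ack
ack at 20 (size 4, align 4) → ends 24
seq at 24 (size 104, align 8) → ends 128
dst at 128 (size 8, align 8) → ends 136
length at 136 (size 72, align 8) → ends 208
total 208 bytes, alignment 8
data bytes 205, size 208 → padding 3

3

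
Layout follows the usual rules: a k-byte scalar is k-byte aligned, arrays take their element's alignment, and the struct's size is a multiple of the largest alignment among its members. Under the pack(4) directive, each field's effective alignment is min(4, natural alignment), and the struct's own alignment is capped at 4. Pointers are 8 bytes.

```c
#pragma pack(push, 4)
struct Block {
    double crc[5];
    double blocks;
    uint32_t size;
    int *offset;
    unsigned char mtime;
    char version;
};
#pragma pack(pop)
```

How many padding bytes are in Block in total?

2

0..40  crc  (40B, 4-aligned)
40..48  blocks  (8B, 4-aligned)
48..52  size  (4B, 4-aligned)
52..60  offset  (8B, 4-aligned)
60..61  mtime  (1B, 1-aligned)
61..62  version  (1B, 1-aligned)
62..64  -- tail padding (2B)
sizeof = 64, alignof = 4
data bytes 62, size 64 → padding 2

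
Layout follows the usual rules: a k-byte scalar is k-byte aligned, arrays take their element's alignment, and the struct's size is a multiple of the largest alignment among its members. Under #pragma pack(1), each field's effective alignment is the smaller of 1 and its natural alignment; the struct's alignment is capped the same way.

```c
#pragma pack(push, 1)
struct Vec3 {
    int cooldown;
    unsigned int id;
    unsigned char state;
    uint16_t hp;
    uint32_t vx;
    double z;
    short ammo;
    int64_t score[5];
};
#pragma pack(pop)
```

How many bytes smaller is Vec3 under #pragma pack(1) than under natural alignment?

natural layout:
  @0: cooldown [4B, align 4] → 4
  @4: id [4B, align 4] → 8
  @8: state [1B, align 1] → 9
  +1 pad (align 2)
  @10: hp [2B, align 2] → 12
  @12: vx [4B, align 4] → 16
  @16: z [8B, align 8] → 24
  @24: ammo [2B, align 2] → 26
  +6 pad (align 8)
  @32: score [40B, align 8] → 72
  size 72, align 8
packed(1) layout:
  @0: cooldown [4B, align 1] → 4
  @4: id [4B, align 1] → 8
  @8: state [1B, align 1] → 9
  @9: hp [2B, align 1] → 11
  @11: vx [4B, align 1] → 15
  @15: z [8B, align 1] → 23
  @23: ammo [2B, align 1] → 25
  @25: score [40B, align 1] → 65
  size 65, align 1
72 − 65 = 7

7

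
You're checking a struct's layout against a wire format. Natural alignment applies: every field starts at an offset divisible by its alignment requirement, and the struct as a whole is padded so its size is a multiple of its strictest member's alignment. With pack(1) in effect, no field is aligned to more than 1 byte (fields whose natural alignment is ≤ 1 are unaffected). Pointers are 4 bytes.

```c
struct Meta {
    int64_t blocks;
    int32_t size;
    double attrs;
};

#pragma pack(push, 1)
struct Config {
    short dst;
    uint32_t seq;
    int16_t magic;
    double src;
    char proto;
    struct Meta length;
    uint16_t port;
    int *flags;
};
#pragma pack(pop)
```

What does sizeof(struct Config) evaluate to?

Meta: @0: blocks [8B, align 8] → 8; @8: size [4B, align 4] → 12; +4 pad (align 8); @16: attrs [8B, align 8] → 24; size 24, align 8
@0: dst [2B, align 1] → 2
@2: seq [4B, align 1] → 6
@6: magic [2B, align 1] → 8
@8: src [8B, align 1] → 16
@16: proto [1B, align 1] → 17
@17: length [24B, align 1] → 41
@41: port [2B, align 1] → 43
@43: flags [4B, align 1] → 47
size 47, align 1

47 bytes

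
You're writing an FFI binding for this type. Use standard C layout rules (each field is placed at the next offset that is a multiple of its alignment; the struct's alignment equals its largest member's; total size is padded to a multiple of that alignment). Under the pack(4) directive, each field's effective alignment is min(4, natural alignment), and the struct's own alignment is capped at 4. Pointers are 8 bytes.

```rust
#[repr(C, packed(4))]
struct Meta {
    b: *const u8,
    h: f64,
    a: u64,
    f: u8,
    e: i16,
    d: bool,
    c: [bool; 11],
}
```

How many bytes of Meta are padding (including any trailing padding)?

b at 0 (size 8, align 4) → ends 8
h at 8 (size 8, align 4) → ends 16
a at 16 (size 8, align 4) → ends 24
f at 24 (size 1, align 1) → ends 25
pad 1 to align 2 for e
e at 26 (size 2, align 2) → ends 28
d at 28 (size 1, align 1) → ends 29
c at 29 (size 11, align 1) → ends 40
total 40 bytes, alignment 4
data bytes 39, size 40 → padding 1

1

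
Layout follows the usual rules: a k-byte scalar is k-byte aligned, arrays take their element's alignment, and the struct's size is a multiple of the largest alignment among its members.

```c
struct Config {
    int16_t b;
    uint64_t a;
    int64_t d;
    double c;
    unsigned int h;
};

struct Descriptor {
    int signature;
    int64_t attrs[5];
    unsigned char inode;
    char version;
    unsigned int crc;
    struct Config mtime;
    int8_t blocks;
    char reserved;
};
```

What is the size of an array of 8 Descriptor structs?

Config: 0..2  b  (2B, 2-aligned); 2..8  -- padding (6B); 8..16  a  (8B, 8-aligned); 16..24  d  (8B, 8-aligned); 24..32  c  (8B, 8-aligned); 32..36  h  (4B, 4-aligned); 36..40  -- tail padding (4B); sizeof = 40, alignof = 8
0..4  signature  (4B, 4-aligned)
4..8  -- padding (4B)
8..48  attrs  (40B, 8-aligned)
48..49  inode  (1B, 1-aligned)
49..50  version  (1B, 1-aligned)
50..52  -- padding (2B)
52..56  crc  (4B, 4-aligned)
56..96  mtime  (40B, 8-aligned)
96..97  blocks  (1B, 1-aligned)
97..98  reserved  (1B, 1-aligned)
98..104  -- tail padding (6B)
sizeof = 104, alignof = 8
array of 8: 8 × 104 = 832

832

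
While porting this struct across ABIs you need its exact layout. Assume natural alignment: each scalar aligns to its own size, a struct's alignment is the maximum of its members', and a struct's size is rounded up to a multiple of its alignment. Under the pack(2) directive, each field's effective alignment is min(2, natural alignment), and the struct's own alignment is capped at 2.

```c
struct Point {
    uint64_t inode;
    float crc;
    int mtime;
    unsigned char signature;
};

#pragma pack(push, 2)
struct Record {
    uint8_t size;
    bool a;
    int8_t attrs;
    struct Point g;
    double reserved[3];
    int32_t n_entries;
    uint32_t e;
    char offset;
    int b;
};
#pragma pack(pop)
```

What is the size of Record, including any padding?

Point: 0..8  inode  (8B, 8-aligned); 8..12  crc  (4B, 4-aligned); 12..16  mtime  (4B, 4-aligned); 16..17  signature  (1B, 1-aligned); 17..24  -- tail padding (7B); sizeof = 24, alignof = 8
0..1  size  (1B, 1-aligned)
1..2  a  (1B, 1-aligned)
2..3  attrs  (1B, 1-aligned)
3..4  -- padding (1B)
4..28  g  (24B, 2-aligned)
28..52  reserved  (24B, 2-aligned)
52..56  n_entries  (4B, 2-aligned)
56..60  e  (4B, 2-aligned)
60..61  offset  (1B, 1-aligned)
61..62  -- padding (1B)
62..66  b  (4B, 2-aligned)
sizeof = 66, alignof = 2

66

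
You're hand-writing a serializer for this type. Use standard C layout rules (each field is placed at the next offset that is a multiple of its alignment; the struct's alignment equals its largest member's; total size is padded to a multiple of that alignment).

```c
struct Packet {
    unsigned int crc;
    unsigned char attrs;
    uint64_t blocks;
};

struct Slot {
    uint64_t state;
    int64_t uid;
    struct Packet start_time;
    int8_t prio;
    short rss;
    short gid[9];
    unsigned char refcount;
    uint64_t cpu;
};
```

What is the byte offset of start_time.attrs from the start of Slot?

20

Packet: crc at 0 (size 4, align 4) → ends 4; attrs at 4 (size 1, align 1) → ends 5; pad 3 to align 8 for blocks; blocks at 8 (size 8, align 8) → ends 16; total 16 bytes, alignment 8
state at 0 (size 8, align 8) → ends 8
uid at 8 (size 8, align 8) → ends 16
start_time at 16 (size 16, align 8) → ends 32
within Packet: attrs at 4
16 + 4 = 20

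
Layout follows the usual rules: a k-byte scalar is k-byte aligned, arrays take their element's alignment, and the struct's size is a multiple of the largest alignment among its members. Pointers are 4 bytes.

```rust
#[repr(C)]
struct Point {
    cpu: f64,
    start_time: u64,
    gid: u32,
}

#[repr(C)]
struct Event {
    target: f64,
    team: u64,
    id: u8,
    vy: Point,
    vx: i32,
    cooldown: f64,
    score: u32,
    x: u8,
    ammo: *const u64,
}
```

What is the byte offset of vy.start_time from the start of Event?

Point: @0: cpu [8B, align 8] → 8; @8: start_time [8B, align 8] → 16; @16: gid [4B, align 4] → 20; +4 tail pad (align 8); size 24, align 8
@0: target [8B, align 8] → 8
@8: team [8B, align 8] → 16
@16: id [1B, align 1] → 17
+7 pad (align 8)
@24: vy [24B, align 8] → 48
within Point: start_time at 8
24 + 8 = 32

32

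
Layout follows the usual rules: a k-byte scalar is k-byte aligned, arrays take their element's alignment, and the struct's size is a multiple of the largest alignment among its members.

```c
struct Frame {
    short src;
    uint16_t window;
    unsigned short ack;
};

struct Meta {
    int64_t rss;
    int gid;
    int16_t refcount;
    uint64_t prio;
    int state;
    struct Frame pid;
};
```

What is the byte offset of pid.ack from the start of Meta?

32

Frame: @0: src [2B, align 2] → 2; @2: window [2B, align 2] → 4; @4: ack [2B, align 2] → 6; size 6, align 2
@0: rss [8B, align 8] → 8
@8: gid [4B, align 4] → 12
@12: refcount [2B, align 2] → 14
+2 pad (align 8)
@16: prio [8B, align 8] → 24
@24: state [4B, align 4] → 28
@28: pid [6B, align 2] → 34
within Frame: ack at 4
28 + 4 = 32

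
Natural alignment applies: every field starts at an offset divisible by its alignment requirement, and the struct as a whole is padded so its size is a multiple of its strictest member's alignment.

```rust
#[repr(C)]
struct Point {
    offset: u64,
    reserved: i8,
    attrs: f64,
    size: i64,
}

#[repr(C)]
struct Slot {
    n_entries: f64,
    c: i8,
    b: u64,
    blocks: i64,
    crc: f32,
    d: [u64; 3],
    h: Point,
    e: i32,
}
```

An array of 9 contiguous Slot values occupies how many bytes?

936

Point: 0..8  offset  (8B, 8-aligned); 8..9  reserved  (1B, 1-aligned); 9..16  -- padding (7B); 16..24  attrs  (8B, 8-aligned); 24..32  size  (8B, 8-aligned); sizeof = 32, alignof = 8
0..8  n_entries  (8B, 8-aligned)
8..9  c  (1B, 1-aligned)
9..16  -- padding (7B)
16..24  b  (8B, 8-aligned)
24..32  blocks  (8B, 8-aligned)
32..36  crc  (4B, 4-aligned)
36..40  -- padding (4B)
40..64  d  (24B, 8-aligned)
64..96  h  (32B, 8-aligned)
96..100  e  (4B, 4-aligned)
100..104  -- tail padding (4B)
sizeof = 104, alignof = 8
array of 9: 9 × 104 = 936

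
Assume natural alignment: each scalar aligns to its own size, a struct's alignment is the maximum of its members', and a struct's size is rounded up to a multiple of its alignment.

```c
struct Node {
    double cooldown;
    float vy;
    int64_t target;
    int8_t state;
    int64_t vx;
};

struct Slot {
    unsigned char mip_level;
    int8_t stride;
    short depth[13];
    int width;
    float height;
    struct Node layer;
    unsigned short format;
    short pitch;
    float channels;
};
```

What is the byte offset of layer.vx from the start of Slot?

Node: cooldown at 0 (size 8, align 8) → ends 8; vy at 8 (size 4, align 4) → ends 12; pad 4 to align 8 for target; target at 16 (size 8, align 8) → ends 24; state at 24 (size 1, align 1) → ends 25; pad 7 to align 8 for vx; vx at 32 (size 8, align 8) → ends 40; total 40 bytes, alignment 8
mip_level at 0 (size 1, align 1) → ends 1
stride at 1 (size 1, align 1) → ends 2
depth at 2 (size 26, align 2) → ends 28
width at 28 (size 4, align 4) → ends 32
height at 32 (size 4, align 4) → ends 36
pad 4 to align 8 for layer
layer at 40 (size 40, align 8) → ends 80
within Node: vx at 32
40 + 32 = 72

72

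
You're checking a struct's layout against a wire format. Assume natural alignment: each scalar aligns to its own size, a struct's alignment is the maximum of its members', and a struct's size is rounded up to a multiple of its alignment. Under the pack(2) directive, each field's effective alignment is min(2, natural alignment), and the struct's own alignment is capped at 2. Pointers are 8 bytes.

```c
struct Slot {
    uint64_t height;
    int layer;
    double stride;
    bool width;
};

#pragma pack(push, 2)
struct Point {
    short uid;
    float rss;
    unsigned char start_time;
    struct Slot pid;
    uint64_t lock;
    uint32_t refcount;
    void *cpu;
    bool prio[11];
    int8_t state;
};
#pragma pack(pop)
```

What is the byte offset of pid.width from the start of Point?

Slot: 0..8  height  (8B, 8-aligned); 8..12  layer  (4B, 4-aligned); 12..16  -- padding (4B); 16..24  stride  (8B, 8-aligned); 24..25  width  (1B, 1-aligned); 25..32  -- tail padding (7B); sizeof = 32, alignof = 8
0..2  uid  (2B, 2-aligned)
2..6  rss  (4B, 2-aligned)
6..7  start_time  (1B, 1-aligned)
7..8  -- padding (1B)
8..40  pid  (32B, 2-aligned)
within Slot: width at 24
8 + 24 = 32

32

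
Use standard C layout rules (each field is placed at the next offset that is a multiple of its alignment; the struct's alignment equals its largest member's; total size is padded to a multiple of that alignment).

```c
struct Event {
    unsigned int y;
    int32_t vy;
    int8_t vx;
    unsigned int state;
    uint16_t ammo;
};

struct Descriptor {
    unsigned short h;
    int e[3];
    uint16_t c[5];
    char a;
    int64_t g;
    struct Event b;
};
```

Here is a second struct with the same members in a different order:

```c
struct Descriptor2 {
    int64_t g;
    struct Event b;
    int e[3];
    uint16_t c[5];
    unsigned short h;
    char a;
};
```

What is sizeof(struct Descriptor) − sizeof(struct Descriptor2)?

Event: @0: y [4B, align 4] → 4; @4: vy [4B, align 4] → 8; @8: vx [1B, align 1] → 9; +3 pad (align 4); @12: state [4B, align 4] → 16; @16: ammo [2B, align 2] → 18; +2 tail pad (align 4); size 20, align 4
@0: h [2B, align 2] → 2
+2 pad (align 4)
@4: e [12B, align 4] → 16
@16: c [10B, align 2] → 26
@26: a [1B, align 1] → 27
+5 pad (align 8)
@32: g [8B, align 8] → 40
@40: b [20B, align 4] → 60
+4 tail pad (align 8)
size 64, align 8
— Descriptor2 —
@0: g [8B, align 8] → 8
@8: b [20B, align 4] → 28
@28: e [12B, align 4] → 40
@40: c [10B, align 2] → 50
@50: h [2B, align 2] → 52
@52: a [1B, align 1] → 53
+3 tail pad (align 8)
size 56, align 8
64 − 56 = 8

8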